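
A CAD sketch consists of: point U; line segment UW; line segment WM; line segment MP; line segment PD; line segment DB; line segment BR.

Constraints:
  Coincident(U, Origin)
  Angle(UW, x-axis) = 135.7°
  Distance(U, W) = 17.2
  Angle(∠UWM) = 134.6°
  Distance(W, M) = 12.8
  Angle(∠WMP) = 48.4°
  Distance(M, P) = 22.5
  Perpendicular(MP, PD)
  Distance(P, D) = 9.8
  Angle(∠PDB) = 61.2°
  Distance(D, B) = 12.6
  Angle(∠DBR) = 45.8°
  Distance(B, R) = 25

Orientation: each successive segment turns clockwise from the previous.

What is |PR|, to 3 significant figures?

13.4

U is at the origin; UW runs at 135.7° with length 17.2, so W = (-12.3, 12.0). ∠UWM = 134.6° gives WM at 90.3° from the x-axis; with |WM| = 12.8, M = (-12.4, 24.8). ∠WMP = 48.4° gives MP at -41.3° from the x-axis; with |MP| = 22.5, P = (4.53, 9.96). MP ⟂ PD, so PD runs at -131°; with |PD| = 9.8, D = (-1.94, 2.60). ∠PDB = 61.2° gives DB at 110° from the x-axis; with |DB| = 12.6, B = (-6.23, 14.4). ∠DBR = 45.8° gives BR at -24.3° from the x-axis; with |BR| = 25.0, R = (16.6, 4.16). Then |PR| = |R − P| = 13.4.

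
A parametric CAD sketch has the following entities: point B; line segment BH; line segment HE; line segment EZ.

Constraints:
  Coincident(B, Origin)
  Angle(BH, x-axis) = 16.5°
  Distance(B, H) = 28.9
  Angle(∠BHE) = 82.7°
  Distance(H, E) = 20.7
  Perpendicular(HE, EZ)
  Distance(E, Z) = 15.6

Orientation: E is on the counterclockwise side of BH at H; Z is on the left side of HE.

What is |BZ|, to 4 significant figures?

21.46

B is at the origin; BH runs at 16.5° with length 28.9, so H = 28.9·(cos 16.5°, sin 16.5°) = (27.71, 8.208). ∠BHE = 82.7°, so HE runs at 16.5° + (180° − 82.7°) = 113.8° from the x-axis; with |HE| = 20.7, E = H + 20.7·(cos 113.8°, sin 113.8°) = (19.36, 27.15). HE is perpendicular to EZ; with |EZ| = 15.6 on the left of HE, Z = E + 15.6·(-0.9150, -0.4035) = (5.083, 20.85). Then |BZ| = |Z − B| = 21.46.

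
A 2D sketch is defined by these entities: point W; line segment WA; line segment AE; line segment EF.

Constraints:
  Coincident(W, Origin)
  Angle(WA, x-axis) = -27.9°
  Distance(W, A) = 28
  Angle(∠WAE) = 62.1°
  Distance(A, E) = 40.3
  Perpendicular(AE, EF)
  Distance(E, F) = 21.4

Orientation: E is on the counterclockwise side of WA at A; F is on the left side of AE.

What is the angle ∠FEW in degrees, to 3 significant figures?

47.7°

W is at the origin; WA runs at -27.9° with length 28.0, so A = 28.0·(cos -27.9°, sin -27.9°) = (24.7, -13.1). ∠WAE = 62.1°, so AE runs at -27.9° + (180° − 62.1°) = 90.0° from the x-axis; with |AE| = 40.3, E = A + 40.3·(cos 90.0°, sin 90.0°) = (24.7, 27.2). AE is perpendicular to EF; with |EF| = 21.4 on the left of AE, F = E + 21.4·(-1.00, 6.12e-17) = (3.35, 27.2). Then cos ∠FEW = EF·EW / (|EF||EW|), giving 47.7°.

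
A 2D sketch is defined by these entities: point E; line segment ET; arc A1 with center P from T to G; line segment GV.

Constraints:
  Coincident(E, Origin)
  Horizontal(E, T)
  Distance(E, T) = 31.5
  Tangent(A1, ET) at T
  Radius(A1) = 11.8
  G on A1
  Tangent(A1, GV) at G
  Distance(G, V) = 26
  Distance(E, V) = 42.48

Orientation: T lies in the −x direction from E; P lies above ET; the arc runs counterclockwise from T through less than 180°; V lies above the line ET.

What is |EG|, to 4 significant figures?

22.92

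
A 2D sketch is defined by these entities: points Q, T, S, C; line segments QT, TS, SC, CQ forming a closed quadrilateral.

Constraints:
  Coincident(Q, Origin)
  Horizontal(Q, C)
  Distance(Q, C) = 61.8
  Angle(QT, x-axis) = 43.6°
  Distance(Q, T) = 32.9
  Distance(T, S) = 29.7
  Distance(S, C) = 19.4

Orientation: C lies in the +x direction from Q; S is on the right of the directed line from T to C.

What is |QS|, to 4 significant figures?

42.41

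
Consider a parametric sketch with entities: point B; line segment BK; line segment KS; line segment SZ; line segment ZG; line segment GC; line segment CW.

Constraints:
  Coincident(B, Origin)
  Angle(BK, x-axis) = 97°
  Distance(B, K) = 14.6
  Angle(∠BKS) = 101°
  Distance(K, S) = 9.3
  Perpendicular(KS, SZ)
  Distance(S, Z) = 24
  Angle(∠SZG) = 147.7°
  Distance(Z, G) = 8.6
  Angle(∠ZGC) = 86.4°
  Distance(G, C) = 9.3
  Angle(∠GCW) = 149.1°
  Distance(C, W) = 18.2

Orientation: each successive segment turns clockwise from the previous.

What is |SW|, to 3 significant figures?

21.3

B is at the origin; BK runs at 97.0° with length 14.6, so K = (-1.78, 14.5). ∠BKS = 101.0° gives KS at 18.0° from the x-axis; with |KS| = 9.3, S = (7.07, 17.4). The perpendicularity gives SZ at right angles to KS, so SZ runs at -72.0°; with |SZ| = 24.0, Z = (14.5, -5.46). ∠SZG = 147.7° gives ZG at -104° from the x-axis; with |ZG| = 8.6, G = (12.4, -13.8). ∠ZGC = 86.4° gives GC at 162° from the x-axis; with |GC| = 9.3, C = (3.51, -10.9). ∠GCW = 149.1° gives CW at 131° from the x-axis; with |CW| = 18.2, W = (-8.48, 2.76). Then |SW| = |W − S| = 21.3.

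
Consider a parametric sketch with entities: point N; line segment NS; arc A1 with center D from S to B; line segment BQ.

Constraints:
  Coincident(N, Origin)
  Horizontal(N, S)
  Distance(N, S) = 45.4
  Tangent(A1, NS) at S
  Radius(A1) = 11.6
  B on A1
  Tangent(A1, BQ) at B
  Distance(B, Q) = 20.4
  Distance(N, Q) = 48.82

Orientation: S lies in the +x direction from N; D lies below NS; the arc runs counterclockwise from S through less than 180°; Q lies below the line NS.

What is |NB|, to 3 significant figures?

36.2

Checks: |DB| = 11.60 ✓; ∠(DB, BQ) = 90.00° ✓; |BQ| = 20.40 ✓; |NQ| = 48.82 ✓.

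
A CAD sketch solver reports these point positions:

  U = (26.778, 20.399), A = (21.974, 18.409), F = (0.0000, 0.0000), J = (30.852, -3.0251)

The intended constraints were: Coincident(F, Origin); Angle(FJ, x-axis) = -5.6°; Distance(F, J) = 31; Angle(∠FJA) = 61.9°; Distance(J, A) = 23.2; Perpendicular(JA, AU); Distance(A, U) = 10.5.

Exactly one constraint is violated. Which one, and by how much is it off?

Distance(A, U) = 10.5 — off by 5.30.

F = (0.00, 0.00) ✓; FJ at -5.600° ✓; |FJ| = 31.00 ✓; ∠FJA = 61.90° ✓; |JA| = 23.20 ✓; ∠(JA, AU) = 90.00° ✓; |AU| = 5.200 ✗.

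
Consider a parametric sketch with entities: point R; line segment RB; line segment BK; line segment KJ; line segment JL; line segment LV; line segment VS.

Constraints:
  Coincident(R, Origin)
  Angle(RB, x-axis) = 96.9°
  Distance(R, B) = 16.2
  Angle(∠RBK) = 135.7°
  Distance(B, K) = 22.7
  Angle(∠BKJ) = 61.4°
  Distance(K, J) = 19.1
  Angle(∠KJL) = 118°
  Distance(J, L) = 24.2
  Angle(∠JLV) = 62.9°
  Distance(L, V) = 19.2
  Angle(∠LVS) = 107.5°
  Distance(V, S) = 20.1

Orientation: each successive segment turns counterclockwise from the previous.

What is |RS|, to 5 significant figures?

30.783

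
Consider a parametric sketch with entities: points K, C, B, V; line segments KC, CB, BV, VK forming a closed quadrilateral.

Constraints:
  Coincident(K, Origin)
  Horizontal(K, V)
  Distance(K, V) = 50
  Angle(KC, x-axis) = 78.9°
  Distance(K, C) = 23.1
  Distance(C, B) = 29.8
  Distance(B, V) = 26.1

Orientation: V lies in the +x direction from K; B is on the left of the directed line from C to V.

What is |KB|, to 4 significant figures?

40.00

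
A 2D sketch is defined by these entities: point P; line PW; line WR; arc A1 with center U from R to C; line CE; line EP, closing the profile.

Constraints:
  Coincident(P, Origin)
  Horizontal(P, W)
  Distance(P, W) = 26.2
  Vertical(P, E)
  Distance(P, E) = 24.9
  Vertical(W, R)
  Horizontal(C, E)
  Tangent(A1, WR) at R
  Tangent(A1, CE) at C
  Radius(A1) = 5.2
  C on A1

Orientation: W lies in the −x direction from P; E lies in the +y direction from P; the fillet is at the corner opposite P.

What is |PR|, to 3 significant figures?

32.8

The virtual corner opposite P is at (-26.2, 24.9). The tangent condition forces UR to be normal to WR and A1 meets CE tangentially, so UC is at right angles to CE, with radius 5.2, so the center U sits 5.2 in from both sides at U = (-21.0, 19.7). That places the tangent points at R = (-26.2, 19.7) on WR and C = (-21.0, 24.9) on CE. Then |PR| = |R − P| = 32.8.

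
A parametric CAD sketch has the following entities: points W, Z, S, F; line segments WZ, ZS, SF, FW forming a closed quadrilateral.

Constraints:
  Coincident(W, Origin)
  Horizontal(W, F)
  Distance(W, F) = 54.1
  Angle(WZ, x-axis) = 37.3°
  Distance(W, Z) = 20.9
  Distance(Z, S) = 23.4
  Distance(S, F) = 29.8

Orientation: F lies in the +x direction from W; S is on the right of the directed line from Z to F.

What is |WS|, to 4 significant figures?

27.17

Checks: |ZS| = 23.40 ✓; |SF| = 29.80 ✓.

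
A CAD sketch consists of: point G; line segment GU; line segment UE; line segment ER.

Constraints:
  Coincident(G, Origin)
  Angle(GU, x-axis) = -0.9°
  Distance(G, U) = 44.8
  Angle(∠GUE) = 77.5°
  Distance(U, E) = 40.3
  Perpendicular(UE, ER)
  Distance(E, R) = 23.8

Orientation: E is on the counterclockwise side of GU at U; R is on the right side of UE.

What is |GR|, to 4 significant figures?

74.15

G is at the origin; GU runs at -0.9° with length 44.8, so U = 44.8·(cos -0.9°, sin -0.9°) = (44.79, -0.7037). ∠GUE = 77.5°, so UE runs at -0.9° + (180° − 77.5°) = 101.6° from the x-axis; with |UE| = 40.3, E = U + 40.3·(cos 101.6°, sin 101.6°) = (36.69, 38.77). UE is perpendicular to ER; with |ER| = 23.8 on the right of UE, R = E + 23.8·(0.9796, 0.2011) = (60.00, 43.56). Then |GR| = |R − G| = 74.15.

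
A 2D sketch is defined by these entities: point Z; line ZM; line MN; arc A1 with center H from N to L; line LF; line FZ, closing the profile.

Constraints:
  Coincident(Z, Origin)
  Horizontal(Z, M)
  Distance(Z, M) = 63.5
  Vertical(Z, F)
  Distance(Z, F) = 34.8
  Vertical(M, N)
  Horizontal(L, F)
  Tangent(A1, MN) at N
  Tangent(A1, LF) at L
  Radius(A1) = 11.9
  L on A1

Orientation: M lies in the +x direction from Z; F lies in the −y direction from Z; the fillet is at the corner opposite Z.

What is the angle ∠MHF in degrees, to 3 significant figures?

130°

Z is at the origin; Z and M share the same y with |ZM| = 63.5 and M on the +x side, so M = (63.5, 0.00). ZF is vertical with |ZF| = 34.8 and F on the −y side, so F = (0.00, -34.8). The virtual corner opposite Z is at (63.5, -34.8). Since A1 is tangent to MN there, HN ⟂ MN and the tangent condition forces HL to be normal to LF, with radius 11.9, so the center H sits 11.9 in from both sides at H = (51.6, -22.9). Then cos ∠MHF = HM·HF / (|HM||HF|), giving 130°.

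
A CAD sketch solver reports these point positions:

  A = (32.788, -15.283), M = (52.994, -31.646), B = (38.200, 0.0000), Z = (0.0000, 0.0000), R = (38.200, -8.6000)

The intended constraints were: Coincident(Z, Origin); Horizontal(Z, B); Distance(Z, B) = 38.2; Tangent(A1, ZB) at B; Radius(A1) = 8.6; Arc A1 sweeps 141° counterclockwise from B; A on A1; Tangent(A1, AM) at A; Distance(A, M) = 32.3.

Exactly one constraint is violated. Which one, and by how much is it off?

Distance(A, M) = 32.3 — off by 6.30.

Z = (0.00, 0.00) ✓; Z.y = 0.00, B.y = 0.00 ✓; |ZB| = 38.20 ✓; ∠(RB, BZ) = 90.00° ✓; |RB| = 8.600 ✓; bearing(R→A) − bearing(R→B) = 141.0° ✓; |RA| = 8.600 ✓; ∠(RA, AM) = 90.00° ✓; |AM| = 26.00 ✗.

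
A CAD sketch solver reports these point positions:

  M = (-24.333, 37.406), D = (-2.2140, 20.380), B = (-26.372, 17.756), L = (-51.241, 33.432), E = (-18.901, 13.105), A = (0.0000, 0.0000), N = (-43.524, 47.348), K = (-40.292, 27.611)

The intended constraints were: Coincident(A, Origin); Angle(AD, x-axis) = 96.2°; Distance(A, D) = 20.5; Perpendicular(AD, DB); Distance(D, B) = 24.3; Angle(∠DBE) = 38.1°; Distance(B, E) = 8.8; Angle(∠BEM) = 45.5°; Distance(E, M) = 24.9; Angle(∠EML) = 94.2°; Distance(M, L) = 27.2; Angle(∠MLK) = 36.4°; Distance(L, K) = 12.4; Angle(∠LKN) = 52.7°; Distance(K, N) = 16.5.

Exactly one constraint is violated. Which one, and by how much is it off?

Distance(K, N) = 16.5 — off by 3.50.

A = (0.00, 0.00) ✓; AD at 96.20° ✓; |AD| = 20.50 ✓; ∠(AD, DB) = 90.00° ✓; |DB| = 24.30 ✓; ∠DBE = 38.10° ✓; |BE| = 8.800 ✓; ∠BEM = 45.50° ✓; |EM| = 24.90 ✓; ∠EML = 94.20° ✓; |ML| = 27.20 ✓; ∠MLK = 36.40° ✓; |LK| = 12.40 ✓; ∠LKN = 52.70° ✓; |KN| = 20.00 ✗.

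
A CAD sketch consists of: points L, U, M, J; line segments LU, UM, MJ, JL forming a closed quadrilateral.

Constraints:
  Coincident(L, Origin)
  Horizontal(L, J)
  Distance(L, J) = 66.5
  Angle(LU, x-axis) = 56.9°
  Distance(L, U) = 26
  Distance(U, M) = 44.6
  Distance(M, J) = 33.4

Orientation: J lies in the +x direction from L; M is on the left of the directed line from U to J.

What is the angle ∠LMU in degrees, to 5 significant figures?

15.719°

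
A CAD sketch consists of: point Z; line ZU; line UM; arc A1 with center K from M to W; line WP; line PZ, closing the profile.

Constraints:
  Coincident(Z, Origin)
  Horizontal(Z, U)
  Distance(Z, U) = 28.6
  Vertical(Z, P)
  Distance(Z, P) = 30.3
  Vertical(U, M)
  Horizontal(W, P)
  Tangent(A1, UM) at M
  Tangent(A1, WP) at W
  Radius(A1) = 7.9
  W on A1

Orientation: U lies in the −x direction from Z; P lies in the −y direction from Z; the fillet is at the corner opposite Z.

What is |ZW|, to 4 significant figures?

36.70

Z is at the origin; ZU is horizontal with |ZU| = 28.6 and U on the −x side, so U = (-28.60, 0.000). ZP is vertical with |ZP| = 30.3 and P on the −y side, so P = (0.000, -30.30). The virtual corner opposite Z is at (-28.60, -30.30). The tangent condition forces KM to be normal to UM and tangency of A1 to WP means the radius KW is perpendicular to WP, with radius 7.9, so the center K sits 7.9 in from both sides at K = (-20.70, -22.40). That places the tangent points at M = (-28.60, -22.40) on UM and W = (-20.70, -30.30) on WP. Then |ZW| = |W − Z| = 36.70.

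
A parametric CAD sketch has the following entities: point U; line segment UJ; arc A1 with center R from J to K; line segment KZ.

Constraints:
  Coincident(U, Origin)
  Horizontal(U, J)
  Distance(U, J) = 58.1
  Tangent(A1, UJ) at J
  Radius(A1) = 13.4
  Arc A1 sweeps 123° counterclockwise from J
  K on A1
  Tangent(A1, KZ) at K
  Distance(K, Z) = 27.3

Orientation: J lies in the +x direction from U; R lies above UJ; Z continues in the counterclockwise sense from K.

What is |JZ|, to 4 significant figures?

43.74

U is at the origin; UJ is horizontal with |UJ| = 58.1 and J on the +x side, so J = (58.10, 0.000). Since A1 is tangent to UJ there, RJ ⟂ UJ, so R = J + (0, 13.4) = (58.10, 13.40). On A1, J sits at bearing -90° from R; a 123° counterclockwise sweep puts K at bearing 33°, so K = R + 13.4·(cos 33°, sin 33°) = (69.34, 20.70). Since A1 is tangent to KZ there, RK ⟂ KZ, so KZ runs along (−sin 33°, cos 33°); with |KZ| = 27.3, Z = (54.47, 43.59). Then |JZ| = |Z − J| = 43.74.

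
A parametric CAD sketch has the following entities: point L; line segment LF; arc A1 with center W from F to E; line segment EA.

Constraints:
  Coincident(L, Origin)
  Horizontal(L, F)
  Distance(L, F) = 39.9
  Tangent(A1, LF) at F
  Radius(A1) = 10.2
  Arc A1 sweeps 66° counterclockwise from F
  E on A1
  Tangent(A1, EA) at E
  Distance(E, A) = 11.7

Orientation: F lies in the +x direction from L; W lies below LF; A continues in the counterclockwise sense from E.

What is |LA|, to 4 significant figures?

30.77

L is at the origin; L and F share the same y with |LF| = 39.9 and F on the +x side, so F = (39.90, 0.000). A1 meets LF tangentially, so WF is at right angles to LF, so W = F + (0, -10.2) = (39.90, -10.20). On A1, F sits at bearing 90° from W; a 66° counterclockwise sweep puts E at bearing 156°, so E = W + 10.2·(cos 156°, sin 156°) = (30.58, -6.051). Tangency of A1 to EA means the radius WE is perpendicular to EA, so EA runs along (−sin 156°, cos 156°); with |EA| = 11.7, A = (25.82, -16.74). Then |LA| = |A − L| = 30.77.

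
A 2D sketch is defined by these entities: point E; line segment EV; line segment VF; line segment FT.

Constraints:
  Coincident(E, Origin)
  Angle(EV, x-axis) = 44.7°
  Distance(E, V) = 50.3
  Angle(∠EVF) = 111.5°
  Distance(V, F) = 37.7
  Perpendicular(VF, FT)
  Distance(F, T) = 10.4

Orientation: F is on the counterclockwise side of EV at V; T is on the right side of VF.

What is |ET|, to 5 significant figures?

80.143

E is at the origin; EV runs at 44.7° with length 50.3, so V = 50.3·(cos 44.7°, sin 44.7°) = (35.753, 35.381). ∠EVF = 111.5°, so VF runs at 44.7° + (180° − 111.5°) = 113.20° from the x-axis; with |VF| = 37.7, F = V + 37.7·(cos 113.20°, sin 113.20°) = (20.902, 70.032). VF is perpendicular to FT; with |FT| = 10.4 on the right of VF, T = F + 10.4·(0.91914, 0.39394) = (30.461, 74.129). Then |ET| = |T − E| = 80.143.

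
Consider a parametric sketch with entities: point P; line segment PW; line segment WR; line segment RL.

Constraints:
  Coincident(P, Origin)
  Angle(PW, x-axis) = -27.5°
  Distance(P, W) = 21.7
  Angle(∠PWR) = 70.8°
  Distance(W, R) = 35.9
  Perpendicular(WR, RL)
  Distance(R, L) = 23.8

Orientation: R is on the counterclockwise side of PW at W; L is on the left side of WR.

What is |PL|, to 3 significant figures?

29.0

∠PWR = 70.8°, so WR runs at -27.5° + (180° − 70.8°) = 81.7° from the x-axis; with |WR| = 35.9, R = W + 35.9·(cos 81.7°, sin 81.7°) = (24.4, 25.5). WR ⟂ RL; with |RL| = 23.8 on the left of WR, L = R + 23.8·(-0.990, 0.144) = (0.880, 28.9). Then |PL| = |L − P| = 29.0.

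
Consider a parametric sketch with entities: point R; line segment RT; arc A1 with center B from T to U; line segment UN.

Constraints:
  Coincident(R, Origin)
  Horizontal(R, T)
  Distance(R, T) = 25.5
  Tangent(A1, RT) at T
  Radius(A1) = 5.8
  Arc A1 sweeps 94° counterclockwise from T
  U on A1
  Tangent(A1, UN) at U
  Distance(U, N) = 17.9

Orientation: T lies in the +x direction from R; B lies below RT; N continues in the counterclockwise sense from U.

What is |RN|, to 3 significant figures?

31.9

On A1, T sits at bearing 90° from B; a 94° counterclockwise sweep puts U at bearing 184°, so U = B + 5.8·(cos 184°, sin 184°) = (19.7, -6.20). Since A1 is tangent to UN there, BU ⟂ UN, so UN runs along (−sin 184°, cos 184°); with |UN| = 17.9, N = (21.0, -24.1). Then |RN| = |N − R| = 31.9.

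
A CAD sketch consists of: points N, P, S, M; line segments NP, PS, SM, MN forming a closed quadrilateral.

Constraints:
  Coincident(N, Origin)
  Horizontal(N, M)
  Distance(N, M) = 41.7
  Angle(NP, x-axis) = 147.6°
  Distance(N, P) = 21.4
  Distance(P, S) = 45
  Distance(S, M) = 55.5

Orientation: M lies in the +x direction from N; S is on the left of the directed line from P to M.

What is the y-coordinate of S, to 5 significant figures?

46.051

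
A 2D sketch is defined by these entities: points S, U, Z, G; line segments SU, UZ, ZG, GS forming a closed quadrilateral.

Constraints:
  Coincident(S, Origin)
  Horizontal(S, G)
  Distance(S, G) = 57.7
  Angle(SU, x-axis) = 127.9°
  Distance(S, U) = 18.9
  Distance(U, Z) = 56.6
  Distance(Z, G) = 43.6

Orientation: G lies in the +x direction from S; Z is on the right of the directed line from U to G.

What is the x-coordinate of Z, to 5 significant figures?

24.705

Checks: |UZ| = 56.60 ✓; |ZG| = 43.60 ✓.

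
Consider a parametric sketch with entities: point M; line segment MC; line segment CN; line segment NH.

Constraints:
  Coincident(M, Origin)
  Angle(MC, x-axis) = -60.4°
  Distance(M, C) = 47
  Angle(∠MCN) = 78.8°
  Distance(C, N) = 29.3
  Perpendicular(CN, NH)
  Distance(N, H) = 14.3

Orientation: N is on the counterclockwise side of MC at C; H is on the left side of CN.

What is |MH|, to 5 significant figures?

37.662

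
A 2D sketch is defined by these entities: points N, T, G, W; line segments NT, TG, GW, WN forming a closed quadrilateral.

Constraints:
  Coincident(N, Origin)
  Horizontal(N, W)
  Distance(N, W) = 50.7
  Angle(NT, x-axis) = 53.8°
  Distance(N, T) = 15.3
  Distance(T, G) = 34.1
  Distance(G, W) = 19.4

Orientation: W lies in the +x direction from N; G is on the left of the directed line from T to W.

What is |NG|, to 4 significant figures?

46.23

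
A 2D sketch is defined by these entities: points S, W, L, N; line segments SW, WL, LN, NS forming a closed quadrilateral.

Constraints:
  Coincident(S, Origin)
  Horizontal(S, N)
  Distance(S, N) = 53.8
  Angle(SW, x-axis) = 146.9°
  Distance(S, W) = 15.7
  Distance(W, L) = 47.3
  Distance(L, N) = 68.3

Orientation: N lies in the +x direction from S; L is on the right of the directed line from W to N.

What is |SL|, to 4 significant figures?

37.80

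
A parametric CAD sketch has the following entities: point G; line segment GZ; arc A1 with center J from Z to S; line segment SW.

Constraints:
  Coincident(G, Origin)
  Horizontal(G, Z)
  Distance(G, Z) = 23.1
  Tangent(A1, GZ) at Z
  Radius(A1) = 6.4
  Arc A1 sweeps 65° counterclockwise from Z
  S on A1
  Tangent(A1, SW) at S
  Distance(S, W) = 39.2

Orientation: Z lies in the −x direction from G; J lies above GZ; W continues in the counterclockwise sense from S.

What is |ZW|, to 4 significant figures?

45.15

G is at the origin; GZ is horizontal with |GZ| = 23.1 and Z on the −x side, so Z = (-23.10, 0.000). The tangent condition forces JZ to be normal to GZ, so J = Z + (0, 6.4) = (-23.10, 6.400). On A1, Z sits at bearing -90° from J; a 65° counterclockwise sweep puts S at bearing -25°, so S = J + 6.4·(cos -25°, sin -25°) = (-17.30, 3.695). A1 meets SW tangentially, so JS is at right angles to SW, so SW runs along (−sin -25°, cos -25°); with |SW| = 39.2, W = (-0.7330, 39.22). Then |ZW| = |W − Z| = 45.15.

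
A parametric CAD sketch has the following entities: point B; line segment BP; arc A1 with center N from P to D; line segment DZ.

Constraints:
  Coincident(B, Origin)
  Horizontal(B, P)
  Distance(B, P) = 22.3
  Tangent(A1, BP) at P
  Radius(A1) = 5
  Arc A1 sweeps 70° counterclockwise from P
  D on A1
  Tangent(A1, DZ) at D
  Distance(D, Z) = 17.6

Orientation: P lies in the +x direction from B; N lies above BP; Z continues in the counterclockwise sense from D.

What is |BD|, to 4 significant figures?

27.20

The tangent condition forces NP to be normal to BP, so N = P + (0, 5) = (22.30, 5.000). On A1, P sits at bearing -90° from N; a 70° counterclockwise sweep puts D at bearing -20°, so D = N + 5.0·(cos -20°, sin -20°) = (27.00, 3.290). Then |BD| = |D − B| = 27.20.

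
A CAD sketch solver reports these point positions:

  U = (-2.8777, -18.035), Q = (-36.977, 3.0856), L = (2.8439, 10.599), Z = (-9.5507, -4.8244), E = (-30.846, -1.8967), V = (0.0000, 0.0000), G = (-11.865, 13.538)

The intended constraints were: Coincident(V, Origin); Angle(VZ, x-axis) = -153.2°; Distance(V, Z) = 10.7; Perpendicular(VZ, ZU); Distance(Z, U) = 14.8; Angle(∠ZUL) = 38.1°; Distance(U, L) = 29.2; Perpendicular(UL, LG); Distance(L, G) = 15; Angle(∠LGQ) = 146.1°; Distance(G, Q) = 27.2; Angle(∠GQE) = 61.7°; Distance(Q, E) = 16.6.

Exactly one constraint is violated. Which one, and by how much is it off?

Distance(Q, E) = 16.6 — off by 8.70.

V = (0.00, 0.00) ✓; VZ at -153.2° ✓; |VZ| = 10.70 ✓; ∠(VZ, ZU) = 90.00° ✓; |ZU| = 14.80 ✓; ∠ZUL = 38.10° ✓; |UL| = 29.20 ✓; ∠(UL, LG) = 90.00° ✓; |LG| = 15.00 ✓; ∠LGQ = 146.1° ✓; |GQ| = 27.20 ✓; ∠GQE = 61.70° ✓; |QE| = 7.900 ✗.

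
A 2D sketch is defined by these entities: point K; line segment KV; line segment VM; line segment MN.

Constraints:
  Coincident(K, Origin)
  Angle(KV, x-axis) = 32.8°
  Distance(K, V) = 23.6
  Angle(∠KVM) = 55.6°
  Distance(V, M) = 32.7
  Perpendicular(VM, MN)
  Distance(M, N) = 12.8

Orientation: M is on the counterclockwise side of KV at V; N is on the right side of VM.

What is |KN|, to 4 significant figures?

37.64

K is at the origin; KV runs at 32.8° with length 23.6, so V = 23.6·(cos 32.8°, sin 32.8°) = (19.84, 12.78). ∠KVM = 55.6°, so VM runs at 32.8° + (180° − 55.6°) = 157.2° from the x-axis; with |VM| = 32.7, M = V + 32.7·(cos 157.2°, sin 157.2°) = (-10.31, 25.46). VM is perpendicular to MN; with |MN| = 12.8 on the right of VM, N = M + 12.8·(0.3875, 0.9219) = (-5.347, 37.26). Then |KN| = |N − K| = 37.64.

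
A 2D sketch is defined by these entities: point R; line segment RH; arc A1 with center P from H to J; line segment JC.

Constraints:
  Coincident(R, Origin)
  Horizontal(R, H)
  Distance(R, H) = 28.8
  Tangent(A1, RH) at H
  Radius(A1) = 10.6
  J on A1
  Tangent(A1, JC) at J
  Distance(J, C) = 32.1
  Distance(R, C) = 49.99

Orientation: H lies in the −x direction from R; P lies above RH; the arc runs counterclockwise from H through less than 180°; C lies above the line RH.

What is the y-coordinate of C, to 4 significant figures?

44.02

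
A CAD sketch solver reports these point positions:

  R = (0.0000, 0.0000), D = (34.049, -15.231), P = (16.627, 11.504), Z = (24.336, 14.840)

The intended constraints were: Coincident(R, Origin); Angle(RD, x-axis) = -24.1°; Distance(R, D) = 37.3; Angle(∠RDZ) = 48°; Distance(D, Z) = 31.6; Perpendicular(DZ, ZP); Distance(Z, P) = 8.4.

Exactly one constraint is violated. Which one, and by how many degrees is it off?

Perpendicular(DZ, ZP) — off by 5.50°.

R = (0.00, 0.00) ✓; RD at -24.10° ✓; |RD| = 37.30 ✓; ∠RDZ = 48.00° ✓; |DZ| = 31.60 ✓; ∠(DZ, ZP) = 95.50° ✗; |ZP| = 8.400 ✓.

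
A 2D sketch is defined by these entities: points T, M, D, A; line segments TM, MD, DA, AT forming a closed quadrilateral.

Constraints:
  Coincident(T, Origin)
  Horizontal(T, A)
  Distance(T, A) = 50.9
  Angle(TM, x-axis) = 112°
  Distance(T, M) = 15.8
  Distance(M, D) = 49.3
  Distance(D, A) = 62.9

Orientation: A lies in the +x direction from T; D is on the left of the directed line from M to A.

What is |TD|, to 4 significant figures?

59.63

Checks: |TA| = 50.90 ✓; |TM| = 15.80 ✓; |MD| = 49.30 ✓; |DA| = 62.90 ✓.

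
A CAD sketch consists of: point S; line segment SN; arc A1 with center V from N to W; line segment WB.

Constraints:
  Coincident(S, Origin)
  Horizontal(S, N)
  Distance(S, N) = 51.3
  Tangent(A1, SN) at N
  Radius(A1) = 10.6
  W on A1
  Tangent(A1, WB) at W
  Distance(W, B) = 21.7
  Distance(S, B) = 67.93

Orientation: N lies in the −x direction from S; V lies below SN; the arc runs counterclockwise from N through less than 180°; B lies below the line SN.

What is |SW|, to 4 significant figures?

62.96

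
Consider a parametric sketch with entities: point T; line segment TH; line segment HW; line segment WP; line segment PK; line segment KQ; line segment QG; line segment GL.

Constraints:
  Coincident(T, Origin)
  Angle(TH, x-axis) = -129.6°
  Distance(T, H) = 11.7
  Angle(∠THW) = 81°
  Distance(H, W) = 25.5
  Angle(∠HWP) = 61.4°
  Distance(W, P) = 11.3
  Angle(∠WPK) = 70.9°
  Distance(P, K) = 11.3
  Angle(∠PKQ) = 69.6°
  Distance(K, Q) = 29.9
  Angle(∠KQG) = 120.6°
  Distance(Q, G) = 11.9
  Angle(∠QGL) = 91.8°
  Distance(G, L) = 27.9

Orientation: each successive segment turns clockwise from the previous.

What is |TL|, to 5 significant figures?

32.750

∠KQG = 120.6° gives QG at 93.900° from the x-axis; with |QG| = 11.9, G = (-42.063, 26.692). ∠QGL = 91.8° gives GL at 5.7000° from the x-axis; with |GL| = 27.9, L = (-14.301, 29.463). Then |TL| = |L − T| = 32.750.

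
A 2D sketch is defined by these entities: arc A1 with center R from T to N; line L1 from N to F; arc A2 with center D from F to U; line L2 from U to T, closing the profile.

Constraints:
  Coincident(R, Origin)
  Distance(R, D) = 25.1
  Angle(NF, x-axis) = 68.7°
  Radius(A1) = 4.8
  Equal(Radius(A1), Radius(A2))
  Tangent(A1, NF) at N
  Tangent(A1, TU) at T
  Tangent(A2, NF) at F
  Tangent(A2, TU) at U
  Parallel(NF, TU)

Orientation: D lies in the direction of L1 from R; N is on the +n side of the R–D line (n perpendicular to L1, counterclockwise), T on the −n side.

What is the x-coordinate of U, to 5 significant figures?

13.590

The slot axis is L1's direction at 68.7°, so u = (cos 68.7°, sin 68.7°) = (0.36325, 0.93169) and n = (−sin 68.7°, cos 68.7°) = (-0.93169, 0.36325). R is at the origin and D lies 25.1 along u from R, so D = 25.1·u = (9.1176, 23.385). Tangency of A1 to both parallel lines with radius 4.8 puts N and T at R ± 4.8·n: N = (-4.4721, 1.7436), T = (4.4721, -1.7436). Equal radii place F and U the same way about D: F = D + 4.8·n = (4.6455, 25.129), U = D − 4.8·n = (13.590, 21.642). So U.x = 13.590.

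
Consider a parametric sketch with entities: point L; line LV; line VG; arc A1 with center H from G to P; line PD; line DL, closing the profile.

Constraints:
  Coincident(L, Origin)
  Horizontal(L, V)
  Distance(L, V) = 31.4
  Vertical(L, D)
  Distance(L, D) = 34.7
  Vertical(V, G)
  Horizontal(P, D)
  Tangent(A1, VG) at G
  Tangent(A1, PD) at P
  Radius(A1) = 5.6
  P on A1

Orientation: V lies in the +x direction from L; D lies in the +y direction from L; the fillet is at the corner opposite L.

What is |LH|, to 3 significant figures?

38.9

L is at the origin; LV is horizontal with |LV| = 31.4 and V on the +x side, so V = (31.4, 0.00). LD is vertical with |LD| = 34.7 and D on the +y side, so D = (0.00, 34.7). The virtual corner opposite L is at (31.4, 34.7). A1 meets VG tangentially, so HG is at right angles to VG and A1 meets PD tangentially, so HP is at right angles to PD, with radius 5.6, so the center H sits 5.6 in from both sides at H = (25.8, 29.1). Then |LH| = |H − L| = 38.9.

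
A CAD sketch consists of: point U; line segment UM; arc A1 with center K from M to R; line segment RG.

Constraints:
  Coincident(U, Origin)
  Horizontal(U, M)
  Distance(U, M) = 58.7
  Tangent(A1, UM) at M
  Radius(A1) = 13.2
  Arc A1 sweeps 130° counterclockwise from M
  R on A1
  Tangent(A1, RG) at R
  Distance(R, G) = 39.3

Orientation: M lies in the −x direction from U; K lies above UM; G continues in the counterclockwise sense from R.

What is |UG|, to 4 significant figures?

90.20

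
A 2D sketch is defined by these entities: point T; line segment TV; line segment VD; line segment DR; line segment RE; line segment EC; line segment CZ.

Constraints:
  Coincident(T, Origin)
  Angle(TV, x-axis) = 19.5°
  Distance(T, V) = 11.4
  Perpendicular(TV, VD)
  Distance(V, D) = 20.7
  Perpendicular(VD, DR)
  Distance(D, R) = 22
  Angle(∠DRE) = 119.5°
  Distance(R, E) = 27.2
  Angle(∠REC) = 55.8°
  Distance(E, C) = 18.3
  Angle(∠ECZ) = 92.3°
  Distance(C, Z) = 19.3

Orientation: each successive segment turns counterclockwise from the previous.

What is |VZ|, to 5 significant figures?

25.295

T is at the origin; TV runs at 19.5° with length 11.4, so V = (10.746, 3.8054). TV ⟂ VD, so VD runs at 109.50°; with |VD| = 20.7, D = (3.8363, 23.318). VD is perpendicular to DR, so DR runs at -160.50°; with |DR| = 22.0, R = (-16.902, 15.974). ∠DRE = 119.5° gives RE at -100.00° from the x-axis; with |RE| = 27.2, E = (-21.625, -10.812). ∠REC = 55.8° gives EC at 24.200° from the x-axis; with |EC| = 18.3, C = (-4.9332, -3.3109). ∠ECZ = 92.3° gives CZ at 111.90° from the x-axis; with |CZ| = 19.3, Z = (-12.132, 14.596). Then |VZ| = |Z − V| = 25.295.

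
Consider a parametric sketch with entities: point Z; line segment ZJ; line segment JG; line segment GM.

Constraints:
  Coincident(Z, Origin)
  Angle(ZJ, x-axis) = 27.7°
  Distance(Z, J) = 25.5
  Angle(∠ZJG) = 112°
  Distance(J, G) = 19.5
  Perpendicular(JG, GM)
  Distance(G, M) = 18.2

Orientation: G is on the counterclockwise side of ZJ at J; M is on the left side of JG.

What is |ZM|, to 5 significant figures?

29.558

∠ZJG = 112.0°, so JG runs at 27.7° + (180° − 112.0°) = 95.700° from the x-axis; with |JG| = 19.5, G = J + 19.5·(cos 95.700°, sin 95.700°) = (20.641, 31.257). JG is perpendicular to GM; with |GM| = 18.2 on the left of JG, M = G + 18.2·(-0.99506, -0.099320) = (2.5308, 29.449). Then |ZM| = |M − Z| = 29.558.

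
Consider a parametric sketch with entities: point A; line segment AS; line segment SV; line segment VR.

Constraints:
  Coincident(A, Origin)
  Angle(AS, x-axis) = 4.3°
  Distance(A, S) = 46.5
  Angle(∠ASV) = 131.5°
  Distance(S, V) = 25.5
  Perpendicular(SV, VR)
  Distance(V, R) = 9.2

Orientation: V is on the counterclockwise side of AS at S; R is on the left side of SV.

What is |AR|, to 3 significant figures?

61.9

A is at the origin; AS runs at 4.3° with length 46.5, so S = 46.5·(cos 4.3°, sin 4.3°) = (46.4, 3.49). ∠ASV = 131.5°, so SV runs at 4.3° + (180° − 131.5°) = 52.8° from the x-axis; with |SV| = 25.5, V = S + 25.5·(cos 52.8°, sin 52.8°) = (61.8, 23.8). SV ⟂ VR; with |VR| = 9.2 on the left of SV, R = V + 9.2·(-0.797, 0.605) = (54.5, 29.4). Then |AR| = |R − A| = 61.9.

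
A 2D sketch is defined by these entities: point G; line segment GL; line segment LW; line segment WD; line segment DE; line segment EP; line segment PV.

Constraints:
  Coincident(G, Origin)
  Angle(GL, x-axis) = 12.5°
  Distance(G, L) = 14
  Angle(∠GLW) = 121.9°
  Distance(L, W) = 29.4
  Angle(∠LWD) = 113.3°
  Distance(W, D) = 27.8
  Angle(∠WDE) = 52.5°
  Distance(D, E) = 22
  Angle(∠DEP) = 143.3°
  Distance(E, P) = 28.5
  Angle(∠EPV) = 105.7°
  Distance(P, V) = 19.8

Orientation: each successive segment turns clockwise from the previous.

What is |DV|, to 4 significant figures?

51.84

G is at the origin; GL runs at 12.5° with length 14.0, so L = (13.67, 3.030). ∠GLW = 121.9° gives LW at -45.60° from the x-axis; with |LW| = 29.4, W = (34.24, -17.98). ∠LWD = 113.3° gives WD at -112.3° from the x-axis; with |WD| = 27.8, D = (23.69, -43.70). ∠WDE = 52.5° gives DE at 120.2° from the x-axis; with |DE| = 22.0, E = (12.62, -24.68). ∠DEP = 143.3° gives EP at 83.50° from the x-axis; with |EP| = 28.5, P = (15.85, 3.635). ∠EPV = 105.7° gives PV at 9.200° from the x-axis; with |PV| = 19.8, V = (35.39, 6.800). Then |DV| = |V − D| = 51.84.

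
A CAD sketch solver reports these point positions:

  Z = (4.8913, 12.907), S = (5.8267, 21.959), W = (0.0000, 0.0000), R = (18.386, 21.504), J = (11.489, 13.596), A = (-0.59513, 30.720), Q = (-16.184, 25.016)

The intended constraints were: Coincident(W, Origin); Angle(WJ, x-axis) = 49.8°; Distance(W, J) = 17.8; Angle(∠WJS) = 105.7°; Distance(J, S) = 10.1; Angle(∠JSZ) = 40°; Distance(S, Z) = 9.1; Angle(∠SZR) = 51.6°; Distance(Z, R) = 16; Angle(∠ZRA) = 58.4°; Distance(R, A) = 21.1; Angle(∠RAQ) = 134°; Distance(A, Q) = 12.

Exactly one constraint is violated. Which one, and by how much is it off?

Distance(A, Q) = 12 — off by 4.60.

W = (0.00, 0.00) ✓; WJ at 49.80° ✓; |WJ| = 17.80 ✓; ∠WJS = 105.7° ✓; |JS| = 10.10 ✓; ∠JSZ = 40.00° ✓; |SZ| = 9.100 ✓; ∠SZR = 51.60° ✓; |ZR| = 16.00 ✓; ∠ZRA = 58.40° ✓; |RA| = 21.10 ✓; ∠RAQ = 134.0° ✓; |AQ| = 16.60 ✗.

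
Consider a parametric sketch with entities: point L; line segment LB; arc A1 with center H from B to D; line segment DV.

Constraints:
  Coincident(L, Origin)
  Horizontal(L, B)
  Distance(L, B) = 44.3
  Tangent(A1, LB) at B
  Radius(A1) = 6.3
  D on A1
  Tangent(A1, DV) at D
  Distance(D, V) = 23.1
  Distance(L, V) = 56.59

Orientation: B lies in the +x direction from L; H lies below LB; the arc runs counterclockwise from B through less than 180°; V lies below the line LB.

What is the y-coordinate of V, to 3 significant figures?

-30.0

L is at the origin; LB is horizontal with |LB| = 44.3 and B on the +x side, so B = (44.3, 0.00). The tangent condition forces HB to be normal to LB, so H = B + (0, -6.3) = (44.3, -6.30). Since HD ⟂ DV (tangency), |HV| = √(6.3² + 23.1²) = 23.9 regardless of where D sits on A1. So V lies on both circle(L, 56.59) and circle(H, 23.9); the below-LB intersection is V = (48.0, -30.0). D is the foot of the tangent from V: D = (38.6, -8.88).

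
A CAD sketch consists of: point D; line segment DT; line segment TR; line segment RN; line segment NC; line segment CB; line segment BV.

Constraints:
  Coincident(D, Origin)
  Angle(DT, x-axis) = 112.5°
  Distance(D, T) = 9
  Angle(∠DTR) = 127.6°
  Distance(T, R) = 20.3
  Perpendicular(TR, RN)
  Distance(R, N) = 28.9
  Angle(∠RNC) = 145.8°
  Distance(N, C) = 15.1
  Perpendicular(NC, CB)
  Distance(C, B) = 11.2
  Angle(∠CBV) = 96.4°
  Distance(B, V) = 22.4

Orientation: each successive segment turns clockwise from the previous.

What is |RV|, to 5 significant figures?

16.935

D is at the origin; DT runs at 112.5° with length 9.0, so T = (-3.4442, 8.3149). ∠DTR = 127.6° gives TR at 60.100° from the x-axis; with |TR| = 20.3, R = (6.6752, 25.913). TR is perpendicular to RN, so RN runs at -29.900°; with |RN| = 28.9, N = (31.728, 11.507). ∠RNC = 145.8° gives NC at -64.100° from the x-axis; with |NC| = 15.1, C = (38.324, -2.0767). The perpendicularity gives CB at right angles to NC, so CB runs at -154.10°; with |CB| = 11.2, B = (28.249, -6.9689). ∠CBV = 96.4° gives BV at 122.30° from the x-axis; with |BV| = 22.4, V = (16.280, 11.965). Then |RV| = |V − R| = 16.935.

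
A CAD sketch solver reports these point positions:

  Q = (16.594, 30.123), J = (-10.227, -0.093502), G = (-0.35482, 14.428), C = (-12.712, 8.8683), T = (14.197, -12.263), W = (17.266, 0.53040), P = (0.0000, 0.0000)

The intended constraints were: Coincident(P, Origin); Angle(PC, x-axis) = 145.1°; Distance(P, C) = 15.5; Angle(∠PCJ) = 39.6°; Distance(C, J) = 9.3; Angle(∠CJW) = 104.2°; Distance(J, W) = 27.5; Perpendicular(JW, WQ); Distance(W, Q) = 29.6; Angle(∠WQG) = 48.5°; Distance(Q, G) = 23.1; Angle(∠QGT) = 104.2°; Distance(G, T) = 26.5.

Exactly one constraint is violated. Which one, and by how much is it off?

Distance(G, T) = 26.5 — off by 3.90.

P = (0.00, 0.00) ✓; PC at 145.1° ✓; |PC| = 15.50 ✓; ∠PCJ = 39.60° ✓; |CJ| = 9.300 ✓; ∠CJW = 104.2° ✓; |JW| = 27.50 ✓; ∠(JW, WQ) = 90.00° ✓; |WQ| = 29.60 ✓; ∠WQG = 48.50° ✓; |QG| = 23.10 ✓; ∠QGT = 104.2° ✓; |GT| = 30.40 ✗.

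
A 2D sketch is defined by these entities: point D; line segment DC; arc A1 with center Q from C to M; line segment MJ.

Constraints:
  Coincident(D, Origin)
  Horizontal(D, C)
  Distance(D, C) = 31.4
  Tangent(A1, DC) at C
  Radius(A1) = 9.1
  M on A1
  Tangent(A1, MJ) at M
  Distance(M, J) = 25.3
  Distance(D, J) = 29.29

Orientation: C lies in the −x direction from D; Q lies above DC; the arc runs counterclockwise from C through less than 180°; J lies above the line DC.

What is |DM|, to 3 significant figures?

23.9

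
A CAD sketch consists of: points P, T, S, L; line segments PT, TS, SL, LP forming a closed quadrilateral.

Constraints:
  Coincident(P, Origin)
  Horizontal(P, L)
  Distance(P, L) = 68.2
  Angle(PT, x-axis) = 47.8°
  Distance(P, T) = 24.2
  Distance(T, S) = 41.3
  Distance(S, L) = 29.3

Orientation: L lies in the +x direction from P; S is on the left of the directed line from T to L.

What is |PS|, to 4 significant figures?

62.64

Checks: |TS| = 41.30 ✓; |SL| = 29.30 ✓.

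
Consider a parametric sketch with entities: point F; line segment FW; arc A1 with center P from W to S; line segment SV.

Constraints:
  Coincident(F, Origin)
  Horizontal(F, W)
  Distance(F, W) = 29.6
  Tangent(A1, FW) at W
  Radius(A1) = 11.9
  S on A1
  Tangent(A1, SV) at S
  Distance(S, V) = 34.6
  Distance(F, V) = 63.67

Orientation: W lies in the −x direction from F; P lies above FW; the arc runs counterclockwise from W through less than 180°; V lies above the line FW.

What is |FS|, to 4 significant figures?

29.09

F is at the origin; F and W share the same y with |FW| = 29.6 and W on the −x side, so W = (-29.60, 0.000). The tangent condition forces PW to be normal to FW, so P = W + (0, 11.9) = (-29.60, 11.90). Since PS ⟂ SV (tangency), |PV| = √(11.9² + 34.6²) = 36.59 regardless of where S sits on A1. So V lies on both circle(F, 63.67) and circle(P, 36.59); the above-FW intersection is V = (-44.91, 45.13). S is the foot of the tangent from V: S = (-21.00, 20.12).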